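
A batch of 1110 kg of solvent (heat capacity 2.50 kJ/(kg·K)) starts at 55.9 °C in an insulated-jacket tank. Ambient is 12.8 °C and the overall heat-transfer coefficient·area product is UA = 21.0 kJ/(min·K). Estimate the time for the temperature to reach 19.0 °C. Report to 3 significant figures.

Lumped-capacitance energy balance: M c_p dT/dt = UA(T_amb − T).
τ = M c_p/UA = 132.14 min; T_ss = T_amb = 12.800 °C.
T(t) = T_ss + (T₀ − T_ss)e^(−t/τ); set T = 19.0:
t = −τ ln[(T − T_ss)/(T₀ − T_ss)] = −132.14 · ln(0.14385) = 256.22 min.

256 min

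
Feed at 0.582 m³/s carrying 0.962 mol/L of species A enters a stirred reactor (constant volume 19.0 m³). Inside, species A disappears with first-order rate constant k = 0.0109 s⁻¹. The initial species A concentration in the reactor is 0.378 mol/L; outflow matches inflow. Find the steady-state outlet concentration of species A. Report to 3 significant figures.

0.710 mol/L

Accumulation = in − out − consumed: V dC/dt = Q C_in − Q C − k V C.
At steady state: 0 = Q C_in − (Q + kV) C_ss, so C_ss = Q C_in/(Q + kV).
C_ss = 0.582·0.962/(0.582 + 0.0109·19.0) = 0.55988/0.78910 = 0.70952 mol/L.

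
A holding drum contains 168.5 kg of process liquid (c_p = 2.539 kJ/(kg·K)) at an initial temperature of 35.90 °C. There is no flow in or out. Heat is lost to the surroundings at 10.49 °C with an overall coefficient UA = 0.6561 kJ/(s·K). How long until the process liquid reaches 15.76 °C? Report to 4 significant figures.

M c_p dT/dt = −UA(T − T_amb).
τ = M c_p/UA = 652.068 s; T_ss = T_amb = 10.4900 °C.
T(t) = T_ss + (T₀ − T_ss)e^(−t/τ); set T = 15.76:
t = −τ ln[(T − T_ss)/(T₀ − T_ss)] = −652.068 · ln(0.207399) = 1025.78 s.

1026 s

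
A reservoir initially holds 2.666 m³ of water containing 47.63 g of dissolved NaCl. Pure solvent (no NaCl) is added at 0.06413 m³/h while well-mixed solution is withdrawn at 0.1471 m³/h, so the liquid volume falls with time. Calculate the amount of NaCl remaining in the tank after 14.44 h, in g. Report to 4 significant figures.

Total volume: dV/dt = Q_in − Q_out = -0.0829700 m³/h, so V(t) = 2.666 − 0.0829700 t and V(14.44) = 1.46791 m³.
Solute balance: dm/dt = 0 − Q_out C = −Q_out m/V(t).
dm/m = −Q_out dt/(V₀ − 0.0829700 t); integrating gives ln(m/m₀) = −(Q_out/(Q_in−Q_out)) ln(V/V₀).
m = m₀ (V₀/V)^(Q_out/(Q_in−Q_out)) = 47.63 × (2.666/1.46791)^(-1.77293) = 16.5352 g.

16.54 g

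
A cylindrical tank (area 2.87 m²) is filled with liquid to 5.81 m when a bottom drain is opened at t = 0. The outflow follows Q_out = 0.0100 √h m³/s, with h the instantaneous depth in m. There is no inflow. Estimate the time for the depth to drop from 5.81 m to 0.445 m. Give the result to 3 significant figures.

1000 s

Accumulation of liquid (constant cross-section A): A dh/dt = −0.0100 √h.
∫ h^(−1/2) dh = −(0.0100/A) ∫ dt, giving 2√h = 2√h₀ − (0.0100/A) t.
t = 2A(√h₀ − √h)/0.0100 = 2·2.87·(√5.81 − √0.445)/0.0100
  = 5.7400 × (2.4104 − 0.66708) / 0.0100 = 1000.7 s.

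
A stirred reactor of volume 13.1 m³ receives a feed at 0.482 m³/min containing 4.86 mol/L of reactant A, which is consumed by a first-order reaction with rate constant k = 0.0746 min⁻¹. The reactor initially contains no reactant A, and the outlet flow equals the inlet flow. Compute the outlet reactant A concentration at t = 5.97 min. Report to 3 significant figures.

0.780 mol/L

Species balance: V dC/dt = Q C_in − Q C − k V C.
This is linear with rate a = Q/V + k = 0.11139 min⁻¹.
C_ss = Q C_in/(Q + kV) = 1.6053 mol/L; C(t) = C_ss + (C₀ − C_ss) e^(−a t).
C(5.97) = 1.6053 + (-1.6053)·e^(−0.11139·5.97) = 1.6053 + (-1.6053)·0.51426 = 0.77974 mol/L.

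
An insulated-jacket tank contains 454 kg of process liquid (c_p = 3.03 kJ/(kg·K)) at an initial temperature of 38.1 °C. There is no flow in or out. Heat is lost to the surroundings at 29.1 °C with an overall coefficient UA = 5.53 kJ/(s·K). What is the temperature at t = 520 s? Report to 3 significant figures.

Energy balance: M c_p dT/dt = −UA(T − T_amb).
dT/dt = (T_ss − T)/τ with T_ss = T_amb = 29.100 °C, τ = M c_p/UA = 454·3.03/5.53 = 248.76 s.
This is linear first-order; T(t) = T_ss + (T₀ − T_ss) e^(−t/τ).
T(520) = 29.100 + (9.0000)·0.12364 = 30.213 °C.

30.2 °C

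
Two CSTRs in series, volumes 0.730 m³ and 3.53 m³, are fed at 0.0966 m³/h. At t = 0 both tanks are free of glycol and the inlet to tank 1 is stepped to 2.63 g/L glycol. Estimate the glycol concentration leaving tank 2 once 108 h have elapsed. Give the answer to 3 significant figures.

Each tank obeys Vᵢ dCᵢ/dt = Q(Cᵢ₋₁ − Cᵢ), so τᵢ = Vᵢ/Q.
τ₁ = 0.730/0.0966 = 7.5569 h; τ₂ = 3.53/0.0966 = 36.542 h.
Tank 1: C₁ = C_in(1 − e^(−t/τ₁)). Tank 2 (τ₁ ≠ τ₂): C₂ = C_in[1 − (τ₁ e^(−t/τ₁) − τ₂ e^(−t/τ₂))/(τ₁ − τ₂)].
At t = 108: e^(−t/τ₁) = 6.2127e-07, e^(−t/τ₂) = 0.052054.
C₂ = 2.63·[1 − (7.5569·6.2127e-07 − 36.542·0.052054)/(-28.986)] = 2.63·0.93437 = 2.4574 g/L.

2.46 g/L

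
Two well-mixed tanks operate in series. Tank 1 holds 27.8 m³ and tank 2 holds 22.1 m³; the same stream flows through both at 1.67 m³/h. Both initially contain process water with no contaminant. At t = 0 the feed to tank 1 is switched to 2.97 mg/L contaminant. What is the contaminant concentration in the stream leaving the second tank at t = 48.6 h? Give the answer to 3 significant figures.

2.48 mg/L

Time constants: τᵢ = Vᵢ/Q for each well-mixed tank.
τ₁ = 27.8/1.67 = 16.647 h; τ₂ = 22.1/1.67 = 13.234 h.
Tank 1: C₁ = C_in(1 − e^(−t/τ₁)). Tank 2 (τ₁ ≠ τ₂): C₂ = C_in[1 − (τ₁ e^(−t/τ₁) − τ₂ e^(−t/τ₂))/(τ₁ − τ₂)].
At t = 48.6: e^(−t/τ₁) = 0.053961, e^(−t/τ₂) = 0.025413.
C₂ = 2.97·[1 − (16.647·0.053961 − 13.234·0.025413)/(3.4132)] = 2.97·0.83535 = 2.4810 mg/L.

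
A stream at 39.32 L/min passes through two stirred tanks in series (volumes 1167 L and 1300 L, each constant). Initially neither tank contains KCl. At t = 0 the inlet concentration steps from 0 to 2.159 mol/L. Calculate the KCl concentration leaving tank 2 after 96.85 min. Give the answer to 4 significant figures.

Time constants: τᵢ = Vᵢ/Q for each well-mixed tank.
τ₁ = 1167/39.32 = 29.6796 min; τ₂ = 1300/39.32 = 33.0621 min.
Solving the cascade with C₁(0)=C₂(0)=0 gives C₂(t) = C_in[1 − (τ₁ e^(−t/τ₁) − τ₂ e^(−t/τ₂))/(τ₁ − τ₂)].
At t = 96.85: e^(−t/τ₁) = 0.0382662, e^(−t/τ₂) = 0.0534323.
C₂ = 2.159·[1 − (29.6796·0.0382662 − 33.0621·0.0534323)/(-3.38250)] = 2.159·0.813493 = 1.75633 mol/L.

1.756 mol/L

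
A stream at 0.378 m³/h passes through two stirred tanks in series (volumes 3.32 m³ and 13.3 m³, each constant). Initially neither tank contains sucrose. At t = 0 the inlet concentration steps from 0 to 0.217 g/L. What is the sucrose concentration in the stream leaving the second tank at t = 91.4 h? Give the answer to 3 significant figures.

0.195 g/L

Species balance on tank i: dCᵢ/dt = (Cᵢ₋₁ − Cᵢ)/τᵢ with τᵢ = Vᵢ/Q.
τ₁ = 3.32/0.378 = 8.7831 h; τ₂ = 13.3/0.378 = 35.185 h.
Tank 1: C₁ = C_in(1 − e^(−t/τ₁)). Tank 2 (τ₁ ≠ τ₂): C₂ = C_in[1 − (τ₁ e^(−t/τ₁) − τ₂ e^(−t/τ₂))/(τ₁ − τ₂)].
At t = 91.4: e^(−t/τ₁) = 3.0239e-05, e^(−t/τ₂) = 0.074446.
C₂ = 0.217·[1 − (8.7831·3.0239e-05 − 35.185·0.074446)/(-26.402)] = 0.217·0.90080 = 0.19547 g/L.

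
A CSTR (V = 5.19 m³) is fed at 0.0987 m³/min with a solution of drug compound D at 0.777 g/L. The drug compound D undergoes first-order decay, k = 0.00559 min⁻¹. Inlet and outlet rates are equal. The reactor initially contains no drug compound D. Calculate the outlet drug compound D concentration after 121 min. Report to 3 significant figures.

V dC/dt = Q(C_in − C) − k V C.
dC/dt = (Q/V) C_in − (Q/V + k) C; effective rate a = Q/V + k = 0.019017 + 0.00559 = 0.024607 min⁻¹.
C_ss = Q C_in/(Q + kV) = 0.60049 g/L; C(t) = C_ss + (C₀ − C_ss) e^(−a t).
C(121) = 0.60049 + (-0.60049)·e^(−0.024607·121) = 0.60049 + (-0.60049)·0.050921 = 0.56991 g/L.

0.570 g/L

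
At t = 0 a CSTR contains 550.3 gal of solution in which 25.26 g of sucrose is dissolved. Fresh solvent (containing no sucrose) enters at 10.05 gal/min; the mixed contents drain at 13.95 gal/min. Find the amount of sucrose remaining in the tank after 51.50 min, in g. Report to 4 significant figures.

4.978 g

Total volume: dV/dt = Q_in − Q_out = -3.90000 gal/min, so V(t) = 550.3 − 3.90000 t and V(51.50) = 349.450 gal.
Solute balance: dm/dt = 0 − Q_out C = −Q_out m/V(t).
Separate: dm/m = −Q_out dt/V(t) ⇒ ln(m/m₀) = −(Q_out/(Q_in−Q_out)) ln(V/V₀).
m = m₀ (V₀/V)^(Q_out/(Q_in−Q_out)) = 25.26 × (550.3/349.450)^(-3.57692) = 4.97751 g.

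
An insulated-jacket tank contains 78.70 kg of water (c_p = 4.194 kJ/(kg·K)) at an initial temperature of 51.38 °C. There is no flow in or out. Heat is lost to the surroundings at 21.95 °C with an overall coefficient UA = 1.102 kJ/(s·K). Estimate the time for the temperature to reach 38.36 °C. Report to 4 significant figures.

175.0 s

M c_p dT/dt = −UA(T − T_amb).
τ = M c_p/UA = 299.517 s; T_ss = T_amb = 21.9500 °C.
T(t) = T_ss + (T₀ − T_ss)e^(−t/τ); set T = 38.36:
t = −τ ln[(T − T_ss)/(T₀ − T_ss)] = −299.517 · ln(0.557594) = 174.955 s.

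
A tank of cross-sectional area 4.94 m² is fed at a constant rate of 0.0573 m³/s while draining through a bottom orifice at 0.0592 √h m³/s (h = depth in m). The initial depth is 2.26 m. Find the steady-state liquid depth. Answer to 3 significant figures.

Level balance: A dh/dt = 0.0573 − 0.0592 √h. Setting dh/dt = 0:
Q_in = 0.0592 √h_ss ⇒ √h_ss = 0.0573/0.0592 = 0.96791.
h_ss = 0.96791² = 0.93684 m. (Since h₀ = 2.26 m > h_ss, the level will fall toward this value.)

0.937 m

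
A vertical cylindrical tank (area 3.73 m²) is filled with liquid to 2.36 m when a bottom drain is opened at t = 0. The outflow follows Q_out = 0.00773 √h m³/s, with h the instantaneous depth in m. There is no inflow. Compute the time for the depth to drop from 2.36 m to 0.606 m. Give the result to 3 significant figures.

With no inflow, A dh/dt = −0.00773 √h.
∫ h^(−1/2) dh = −(0.00773/A) ∫ dt, giving 2√h = 2√h₀ − (0.00773/A) t.
t = 2A(√h₀ − √h)/0.00773 = 2·3.73·(√2.36 − √0.606)/0.00773
  = 7.4600 × (1.5362 − 0.77846) / 0.00773 = 731.30 s.

731 s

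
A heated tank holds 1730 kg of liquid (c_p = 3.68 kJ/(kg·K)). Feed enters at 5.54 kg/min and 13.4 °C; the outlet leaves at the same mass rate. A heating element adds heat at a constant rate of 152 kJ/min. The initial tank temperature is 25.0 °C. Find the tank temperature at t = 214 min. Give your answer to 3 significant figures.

M c_p dT/dt = ṁ c_p (T_in − T) + Q̇.
Rearrange: dT/dt = (T_ss − T)/τ with τ = M/ṁ = 312.27 min and T_ss = T_in + Q̇/(ṁ c_p) = 20.856 °C.
Integrating: T(t) = T_ss + (T₀ − T_ss) e^(−t/τ).
T(214) = 20.856 + (4.1443)·e^(−214/312.27) = 20.856 + (4.1443)·0.50394 = 22.944 °C.

22.9 °C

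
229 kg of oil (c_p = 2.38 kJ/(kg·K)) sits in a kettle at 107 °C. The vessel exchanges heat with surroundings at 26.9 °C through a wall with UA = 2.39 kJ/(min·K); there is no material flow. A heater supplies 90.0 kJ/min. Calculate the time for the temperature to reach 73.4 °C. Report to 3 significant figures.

M c_p dT/dt = −UA(T − T_amb) + Q̇.
τ = M c_p/UA = 228.04 min; T_ss = T_amb + Q̇/UA = 26.9 + 90.0/2.39 = 64.557 °C.
T(t) = T_ss + (T₀ − T_ss)e^(−t/τ); set T = 73.4:
t = −τ ln[(T − T_ss)/(T₀ − T_ss)] = −228.04 · ln(0.20835) = 357.69 min.

358 min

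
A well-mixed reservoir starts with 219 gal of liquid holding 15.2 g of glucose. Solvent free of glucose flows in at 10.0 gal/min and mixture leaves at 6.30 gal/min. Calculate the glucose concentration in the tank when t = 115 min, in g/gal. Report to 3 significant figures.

0.00375 g/gal

Let m(t) be the amount of glucose. Volume: V(t) = V₀ + (Q_in − Q_out) t = 219 + 3.7000 t; V(115) = 644.50 gal.
Species balance (pure solvent in): dm/dt = −Q_out · m/V(t).
dm/m = −Q_out dt/(V₀ + 3.7000 t); integrating gives ln(m/m₀) = −(Q_out/(Q_in−Q_out)) ln(V/V₀).
m = m₀ (V₀/V)^(Q_out/(Q_in−Q_out)) = 15.2 × (219/644.50)^(1.7027) = 2.4191 g.
C = m/V = 2.4191/644.50 = 0.0037534 g/gal.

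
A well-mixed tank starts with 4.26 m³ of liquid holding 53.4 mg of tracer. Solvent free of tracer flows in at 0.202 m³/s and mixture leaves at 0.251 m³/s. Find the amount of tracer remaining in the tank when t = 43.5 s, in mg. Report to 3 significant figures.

1.53 mg

Total volume: dV/dt = Q_in − Q_out = -0.049000 m³/s, so V(t) = 4.26 − 0.049000 t and V(43.5) = 2.1285 m³.
Species balance (pure solvent in): dm/dt = −Q_out · m/V(t).
dm/m = −Q_out dt/(V₀ − 0.049000 t); integrating gives ln(m/m₀) = −(Q_out/(Q_in−Q_out)) ln(V/V₀).
m = m₀ (V₀/V)^(Q_out/(Q_in−Q_out)) = 53.4 × (4.26/2.1285)^(-5.1224) = 1.5274 mg.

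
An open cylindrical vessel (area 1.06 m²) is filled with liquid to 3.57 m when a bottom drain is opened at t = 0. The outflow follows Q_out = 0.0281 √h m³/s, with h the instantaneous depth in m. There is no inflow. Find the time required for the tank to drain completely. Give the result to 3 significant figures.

143 s

A dh/dt = −Q_out = −0.0281 √h.
This is separable: 2 d(√h)/dt = −0.0281/A, so √h = √h₀ − (0.0281/(2A)) t.
Set h = 0: 2√h₀ = (0.0281/A) t_empty ⇒ t_empty = 2A√h₀/0.0281.
t_empty = 2·1.06·√3.57/0.0281 = 2.1200·1.8894/0.0281 = 142.55 s.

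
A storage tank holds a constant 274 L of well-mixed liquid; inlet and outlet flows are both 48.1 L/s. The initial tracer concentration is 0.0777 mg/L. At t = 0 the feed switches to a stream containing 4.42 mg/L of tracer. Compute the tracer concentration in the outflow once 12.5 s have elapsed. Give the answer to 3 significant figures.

3.94 mg/L

Unsteady species balance (constant V, well mixed): V dC/dt = Q(C_in − C).
Time constant τ = V/Q = 274/48.1 = 5.6965 s.
Integrating: C(t) = C_in + (C₀ − C_in) e^(−t/τ).
C(12.5) = 4.42 + (0.0777 − 4.42)·e^(−12.5/5.6965) = 4.42 + (-4.3423)·0.11143 = 3.9361 mg/L.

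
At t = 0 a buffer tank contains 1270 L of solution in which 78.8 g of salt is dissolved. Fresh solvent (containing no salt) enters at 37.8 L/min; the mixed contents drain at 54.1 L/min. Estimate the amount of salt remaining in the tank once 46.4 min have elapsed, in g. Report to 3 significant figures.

Let m(t) be the amount of salt. Volume: V(t) = V₀ + (Q_in − Q_out) t = 1270 − 16.300 t; V(46.4) = 513.68 L.
Solute balance: dm/dt = 0 − Q_out C = −Q_out m/V(t).
Separate: dm/m = −Q_out dt/V(t) ⇒ ln(m/m₀) = −(Q_out/(Q_in−Q_out)) ln(V/V₀).
m = m₀ (V₀/V)^(Q_out/(Q_in−Q_out)) = 78.8 × (1270/513.68)^(-3.3190) = 3.9065 g.

3.91 g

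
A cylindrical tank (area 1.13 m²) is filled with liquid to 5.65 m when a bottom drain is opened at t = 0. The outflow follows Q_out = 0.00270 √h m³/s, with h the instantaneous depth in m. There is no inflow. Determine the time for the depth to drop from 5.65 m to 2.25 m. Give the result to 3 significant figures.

734 s

With no inflow, A dh/dt = −0.00270 √h.
Separate and integrate: 2(√h − √h₀) = −(0.00270/A) t.
t = 2A(√h₀ − √h)/0.00270 = 2·1.13·(√5.65 − √2.25)/0.00270
  = 2.2600 × (2.3770 − 1.5000) / 0.00270 = 734.06 s.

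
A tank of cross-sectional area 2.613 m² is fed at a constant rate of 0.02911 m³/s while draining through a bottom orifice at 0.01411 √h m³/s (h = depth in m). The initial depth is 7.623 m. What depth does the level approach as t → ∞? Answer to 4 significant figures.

4.256 m

Unsteady balance on liquid volume: A dh/dt = Q_in − 0.01411 √h. At steady state dh/dt = 0:
Q_in = 0.01411 √h_ss ⇒ √h_ss = 0.02911/0.01411 = 2.06308.
h_ss = 2.06308² = 4.25628 m. (Since h₀ = 7.623 m > h_ss, the level will fall toward this value.)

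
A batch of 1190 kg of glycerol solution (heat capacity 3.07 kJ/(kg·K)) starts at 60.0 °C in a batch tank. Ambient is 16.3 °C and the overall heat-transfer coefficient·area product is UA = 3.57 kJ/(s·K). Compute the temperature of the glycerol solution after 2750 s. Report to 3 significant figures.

19.3 °C

Lumped-capacitance energy balance: M c_p dT/dt = UA(T_amb − T).
dT/dt = (T_ss − T)/τ with T_ss = T_amb = 16.300 °C, τ = M c_p/UA = 1190·3.07/3.57 = 1023.3 s.
T approaches T_ss exponentially: T(t) = T_ss + (T₀ − T_ss) e^(−t/τ).
T(2750) = 16.300 + (43.700)·0.068065 = 19.274 °C.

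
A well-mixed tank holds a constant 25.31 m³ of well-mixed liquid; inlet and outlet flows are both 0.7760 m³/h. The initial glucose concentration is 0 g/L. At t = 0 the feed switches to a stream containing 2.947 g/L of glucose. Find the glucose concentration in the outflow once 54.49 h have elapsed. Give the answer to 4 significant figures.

Species balance on the tank: V dC/dt = Q(C_in − C).
Time constant τ = V/Q = 25.31/0.7760 = 32.6160 h.
Solution: C(t) = C_in + (C₀ − C_in) e^(−t/τ).
C(54.49) = 2.947 + (0 − 2.947)·e^(−54.49/32.6160) = 2.947 + (-2.94700)·0.188124 = 2.39260 g/L.

2.393 g/L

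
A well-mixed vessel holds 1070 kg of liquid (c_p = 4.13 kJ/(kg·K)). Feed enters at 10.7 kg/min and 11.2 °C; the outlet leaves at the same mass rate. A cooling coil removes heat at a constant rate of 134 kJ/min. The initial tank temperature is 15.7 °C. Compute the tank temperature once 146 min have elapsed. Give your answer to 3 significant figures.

9.92 °C

M c_p dT/dt = ṁ c_p (T_in − T) − Q̇.
τ = M/ṁ = 100.00 min; T_ss = T_in − Q̇/(ṁ c_p) = 11.2 − 134/(10.7·4.13) = 8.1677 °C.
Solution: T(t) = T_ss + (T₀ − T_ss) e^(−t/τ).
T(146) = 8.1677 + (7.5323)·e^(−146/100.00) = 8.1677 + (7.5323)·0.23224 = 9.9170 °C.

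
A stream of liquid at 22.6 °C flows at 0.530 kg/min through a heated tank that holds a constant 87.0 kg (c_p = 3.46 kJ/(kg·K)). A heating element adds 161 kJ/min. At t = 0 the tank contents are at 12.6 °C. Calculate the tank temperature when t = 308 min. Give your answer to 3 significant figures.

Energy balance: M c_p dT/dt = ṁ c_p (T_in − T) + 161.
Rearrange: dT/dt = (T_ss − T)/τ with τ = M/ṁ = 164.15 min and T_ss = T_in + Q̇/(ṁ c_p) = 110.40 °C.
T approaches T_ss exponentially: T(t) = T_ss + (T₀ − T_ss) e^(−t/τ).
T(308) = 110.40 + (-97.796)·e^(−308/164.15) = 110.40 + (-97.796)·0.15315 = 95.418 °C.

95.4 °C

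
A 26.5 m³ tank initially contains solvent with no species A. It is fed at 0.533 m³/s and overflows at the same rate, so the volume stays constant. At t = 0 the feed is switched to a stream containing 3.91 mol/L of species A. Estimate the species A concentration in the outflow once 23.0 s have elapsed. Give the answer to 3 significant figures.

1.45 mol/L

Transient balance on the dissolved component: V dC/dt = Q(C_in − C).
So dC/dt = (C_in − C)/τ with τ = V/Q = 26.5/0.533 = 49.719 s.
Solution: C(t) = C_in + (C₀ − C_in) e^(−t/τ).
C(23.0) = 3.91 + (0 − 3.91)·e^(−23.0/49.719) = 3.91 + (-3.9100)·0.62964 = 1.4481 mol/L.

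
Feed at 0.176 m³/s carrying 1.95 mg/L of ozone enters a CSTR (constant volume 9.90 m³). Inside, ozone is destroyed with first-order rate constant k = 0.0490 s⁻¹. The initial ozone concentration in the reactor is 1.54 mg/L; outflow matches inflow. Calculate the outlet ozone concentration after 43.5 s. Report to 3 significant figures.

0.575 mg/L

Species balance: V dC/dt = Q C_in − Q C − k V C.
dC/dt = (Q/V) C_in − (Q/V + k) C; effective rate a = Q/V + k = 0.017778 + 0.0490 = 0.066778 s⁻¹.
C_ss = Q C_in/(Q + kV) = 0.51913 mg/L; C(t) = C_ss + (C₀ − C_ss) e^(−a t).
C(43.5) = 0.51913 + (1.0209)·e^(−0.066778·43.5) = 0.51913 + (1.0209)·0.054758 = 0.57504 mg/L.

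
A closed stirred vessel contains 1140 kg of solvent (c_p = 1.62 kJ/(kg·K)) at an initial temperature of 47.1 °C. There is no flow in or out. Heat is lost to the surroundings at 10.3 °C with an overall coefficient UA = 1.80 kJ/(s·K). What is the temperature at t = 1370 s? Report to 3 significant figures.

Energy balance: M c_p dT/dt = −UA(T − T_amb).
dT/dt = (T_ss − T)/τ with T_ss = T_amb = 10.300 °C, τ = M c_p/UA = 1140·1.62/1.80 = 1026.0 s.
This is linear first-order; T(t) = T_ss + (T₀ − T_ss) e^(−t/τ).
T(1370) = 10.300 + (36.800)·0.26308 = 19.981 °C.

20.0 °C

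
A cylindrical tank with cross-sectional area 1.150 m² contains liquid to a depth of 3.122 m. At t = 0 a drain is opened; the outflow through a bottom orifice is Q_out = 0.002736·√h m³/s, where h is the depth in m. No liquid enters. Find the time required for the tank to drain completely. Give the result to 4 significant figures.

1485 s

A dh/dt = −Q_out = −0.002736 √h.
∫ h^(−1/2) dh = −(0.002736/A) ∫ dt, giving 2√h = 2√h₀ − (0.002736/A) t.
Set h = 0: 2√h₀ = (0.002736/A) t_empty ⇒ t_empty = 2A√h₀/0.002736.
t_empty = 2·1.150·√3.122/0.002736 = 2.30000·1.76692/0.002736 = 1485.35 s.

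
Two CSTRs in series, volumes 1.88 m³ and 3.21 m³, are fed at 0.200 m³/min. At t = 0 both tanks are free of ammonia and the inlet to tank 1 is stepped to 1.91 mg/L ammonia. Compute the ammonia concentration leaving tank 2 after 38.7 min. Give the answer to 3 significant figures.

Time constants: τᵢ = Vᵢ/Q for each well-mixed tank.
τ₁ = 1.88/0.200 = 9.4000 min; τ₂ = 3.21/0.200 = 16.050 min.
Tank 1: C₁ = C_in(1 − e^(−t/τ₁)). Tank 2 (τ₁ ≠ τ₂): C₂ = C_in[1 − (τ₁ e^(−t/τ₁) − τ₂ e^(−t/τ₂))/(τ₁ − τ₂)].
At t = 38.7: e^(−t/τ₁) = 0.016293, e^(−t/τ₂) = 0.089706.
C₂ = 1.91·[1 − (9.4000·0.016293 − 16.050·0.089706)/(-6.6500)] = 1.91·0.80652 = 1.5405 mg/L.

1.54 mg/L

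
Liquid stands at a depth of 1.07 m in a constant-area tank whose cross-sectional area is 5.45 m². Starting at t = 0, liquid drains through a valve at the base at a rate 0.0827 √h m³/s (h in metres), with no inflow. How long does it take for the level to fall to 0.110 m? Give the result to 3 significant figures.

Volume balance on the tank: A dh/dt = −0.0827 √h.
Separate and integrate: 2(√h − √h₀) = −(0.0827/A) t.
t = 2A(√h₀ − √h)/0.0827 = 2·5.45·(√1.07 − √0.110)/0.0827
  = 10.900 × (1.0344 − 0.33166) / 0.0827 = 92.623 s.

92.6 s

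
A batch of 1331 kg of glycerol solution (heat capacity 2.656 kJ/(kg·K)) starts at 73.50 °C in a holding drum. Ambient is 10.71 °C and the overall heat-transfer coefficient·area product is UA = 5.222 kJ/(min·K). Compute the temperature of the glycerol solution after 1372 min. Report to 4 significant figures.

18.98 °C

Lumped-capacitance energy balance: M c_p dT/dt = UA(T_amb − T).
dT/dt = (T_ss − T)/τ with T_ss = T_amb = 10.7100 °C, τ = M c_p/UA = 1331·2.656/5.222 = 676.970 min.
T approaches T_ss exponentially: T(t) = T_ss + (T₀ − T_ss) e^(−t/τ).
T(1372) = 10.7100 + (62.7900)·0.131772 = 18.9840 °C.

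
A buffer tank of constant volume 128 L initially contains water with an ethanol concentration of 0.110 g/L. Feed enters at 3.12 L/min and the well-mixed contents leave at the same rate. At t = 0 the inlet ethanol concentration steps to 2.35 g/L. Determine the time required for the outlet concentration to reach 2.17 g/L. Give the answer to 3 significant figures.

Species balance on the tank: V dC/dt = Q(C_in − C), so τ = V/Q = 41.026 min.
C(t) = C_in + (C₀ − C_in) e^(−t/τ). Set C = 2.17 and solve for t:
e^(−t/τ) = (C − C_in)/(C₀ − C_in) = (2.17 − 2.35)/(0.110 − 2.35) = 0.080357
t = −τ ln(…) = 41.026 × 2.5213 = 103.44 min.

103 min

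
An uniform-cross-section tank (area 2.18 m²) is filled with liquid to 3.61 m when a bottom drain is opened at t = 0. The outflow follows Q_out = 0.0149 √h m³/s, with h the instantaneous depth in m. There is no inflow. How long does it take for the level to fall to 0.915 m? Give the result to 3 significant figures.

276 s

With no inflow, A dh/dt = −0.0149 √h.
This is separable: 2 d(√h)/dt = −0.0149/A, so √h = √h₀ − (0.0149/(2A)) t.
t = 2A(√h₀ − √h)/0.0149 = 2·2.18·(√3.61 − √0.915)/0.0149
  = 4.3600 × (1.9000 − 0.95656) / 0.0149 = 276.07 s.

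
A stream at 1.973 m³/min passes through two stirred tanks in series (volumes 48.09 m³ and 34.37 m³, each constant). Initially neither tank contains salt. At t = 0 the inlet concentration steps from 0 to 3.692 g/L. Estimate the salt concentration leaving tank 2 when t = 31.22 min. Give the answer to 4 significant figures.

1.638 g/L

Time constants: τᵢ = Vᵢ/Q for each well-mixed tank.
τ₁ = 48.09/1.973 = 24.3740 min; τ₂ = 34.37/1.973 = 17.4202 min.
Tank 1: C₁ = C_in(1 − e^(−t/τ₁)). Tank 2 (τ₁ ≠ τ₂): C₂ = C_in[1 − (τ₁ e^(−t/τ₁) − τ₂ e^(−t/τ₂))/(τ₁ − τ₂)].
At t = 31.22: e^(−t/τ₁) = 0.277795, e^(−t/τ₂) = 0.166597.
C₂ = 3.692·[1 − (24.3740·0.277795 − 17.4202·0.166597)/(6.95388)] = 3.692·0.443642 = 1.63793 g/L.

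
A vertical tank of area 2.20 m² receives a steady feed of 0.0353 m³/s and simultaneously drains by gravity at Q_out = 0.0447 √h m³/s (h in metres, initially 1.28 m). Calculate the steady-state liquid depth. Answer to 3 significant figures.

Level balance: A dh/dt = 0.0353 − 0.0447 √h. Setting dh/dt = 0:
Q_in = 0.0447 √h_ss ⇒ √h_ss = 0.0353/0.0447 = 0.78971.
h_ss = 0.78971² = 0.62364 m. (Since h₀ = 1.28 m > h_ss, the level will fall toward this value.)

0.624 m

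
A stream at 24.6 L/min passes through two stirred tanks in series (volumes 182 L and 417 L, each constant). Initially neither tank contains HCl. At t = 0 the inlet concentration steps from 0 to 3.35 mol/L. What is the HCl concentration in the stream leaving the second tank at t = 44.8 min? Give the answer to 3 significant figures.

2.93 mol/L

Each tank obeys Vᵢ dCᵢ/dt = Q(Cᵢ₋₁ − Cᵢ), so τᵢ = Vᵢ/Q.
τ₁ = 182/24.6 = 7.3984 min; τ₂ = 417/24.6 = 16.951 min.
Solving the cascade with C₁(0)=C₂(0)=0 gives C₂(t) = C_in[1 − (τ₁ e^(−t/τ₁) − τ₂ e^(−t/τ₂))/(τ₁ − τ₂)].
At t = 44.8: e^(−t/τ₁) = 0.0023452, e^(−t/τ₂) = 0.071156.
C₂ = 3.35·[1 − (7.3984·0.0023452 − 16.951·0.071156)/(-9.5528)] = 3.35·0.87555 = 2.9331 mol/L.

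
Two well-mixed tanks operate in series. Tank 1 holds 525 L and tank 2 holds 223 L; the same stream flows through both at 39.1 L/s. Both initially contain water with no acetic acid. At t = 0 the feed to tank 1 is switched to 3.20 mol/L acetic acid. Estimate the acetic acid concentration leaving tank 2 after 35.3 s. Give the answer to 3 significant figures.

2.80 mol/L

Time constants: τᵢ = Vᵢ/Q for each well-mixed tank.
τ₁ = 525/39.1 = 13.427 s; τ₂ = 223/39.1 = 5.7033 s.
Solving the cascade with C₁(0)=C₂(0)=0 gives C₂(t) = C_in[1 − (τ₁ e^(−t/τ₁) − τ₂ e^(−t/τ₂))/(τ₁ − τ₂)].
At t = 35.3: e^(−t/τ₁) = 0.072150, e^(−t/τ₂) = 0.0020511.
C₂ = 3.20·[1 − (13.427·0.072150 − 5.7033·0.0020511)/(7.7238)] = 3.20·0.87609 = 2.8035 mol/L.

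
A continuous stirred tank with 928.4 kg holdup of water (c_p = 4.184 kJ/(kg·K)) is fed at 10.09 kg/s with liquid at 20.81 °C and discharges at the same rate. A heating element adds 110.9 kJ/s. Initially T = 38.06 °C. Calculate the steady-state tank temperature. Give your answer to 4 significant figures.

M c_p dT/dt = ṁ c_p (T_in − T) + Q̇.
At steady state dT/dt = 0 ⇒ T_ss = T_in + Q̇/(ṁ c_p) = 20.81 + 110.9/(10.09·4.184) = 23.4369 °C.

23.44 °C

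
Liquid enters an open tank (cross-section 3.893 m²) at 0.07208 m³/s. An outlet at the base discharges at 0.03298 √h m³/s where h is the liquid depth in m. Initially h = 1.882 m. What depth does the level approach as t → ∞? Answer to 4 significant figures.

4.777 m

A dh/dt = Q_in − 0.03298 √h. Steady state requires inflow = outflow:
Q_in = 0.03298 √h_ss ⇒ √h_ss = 0.07208/0.03298 = 2.18557.
h_ss = 2.18557² = 4.77670 m. (Since h₀ = 1.882 m < h_ss, the level will rise toward this value.)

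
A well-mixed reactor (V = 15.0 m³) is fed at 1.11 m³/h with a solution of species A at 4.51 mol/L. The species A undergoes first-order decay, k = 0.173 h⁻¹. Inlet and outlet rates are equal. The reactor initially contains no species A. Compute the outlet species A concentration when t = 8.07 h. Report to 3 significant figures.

1.17 mol/L

Accumulation = in − out − consumed: V dC/dt = Q C_in − Q C − k V C.
This is linear with rate a = Q/V + k = 0.24700 h⁻¹.
C_ss = Q C_in/(Q + kV) = 1.3512 mol/L; C(t) = C_ss + (C₀ − C_ss) e^(−a t).
C(8.07) = 1.3512 + (-1.3512)·e^(−0.24700·8.07) = 1.3512 + (-1.3512)·0.13625 = 1.1671 mol/L.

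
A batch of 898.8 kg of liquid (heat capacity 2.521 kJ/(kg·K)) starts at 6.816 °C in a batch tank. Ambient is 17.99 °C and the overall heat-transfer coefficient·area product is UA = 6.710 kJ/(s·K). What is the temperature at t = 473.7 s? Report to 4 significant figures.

15.24 °C

Energy balance: M c_p dT/dt = −UA(T − T_amb).
dT/dt = (T_ss − T)/τ with T_ss = T_amb = 17.9900 °C, τ = M c_p/UA = 898.8·2.521/6.710 = 337.686 s.
T approaches T_ss exponentially: T(t) = T_ss + (T₀ − T_ss) e^(−t/τ).
T(473.7) = 17.9900 + (-11.1740)·0.245912 = 15.2422 °C.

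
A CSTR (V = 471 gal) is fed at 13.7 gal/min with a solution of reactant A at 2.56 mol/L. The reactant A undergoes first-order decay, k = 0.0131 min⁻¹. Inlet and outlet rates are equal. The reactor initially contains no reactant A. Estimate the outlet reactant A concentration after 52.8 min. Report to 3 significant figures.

1.57 mol/L

Accumulation = in − out − consumed: V dC/dt = Q C_in − Q C − k V C.
dC/dt = (Q/V) C_in − (Q/V + k) C; effective rate a = Q/V + k = 0.029087 + 0.0131 = 0.042187 min⁻¹.
C_ss = Q C_in/(Q + kV) = 1.7651 mol/L; C(t) = C_ss + (C₀ − C_ss) e^(−a t).
C(52.8) = 1.7651 + (-1.7651)·e^(−0.042187·52.8) = 1.7651 + (-1.7651)·0.10780 = 1.5748 mol/L.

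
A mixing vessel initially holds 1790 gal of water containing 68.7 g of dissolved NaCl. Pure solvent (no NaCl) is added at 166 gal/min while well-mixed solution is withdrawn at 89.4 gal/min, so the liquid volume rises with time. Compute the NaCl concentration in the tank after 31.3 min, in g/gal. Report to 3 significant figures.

0.00608 g/gal

Total volume: dV/dt = Q_in − Q_out = 76.600 gal/min, so V(t) = 1790 + 76.600 t and V(31.3) = 4187.6 gal.
Species balance (pure solvent in): dm/dt = −Q_out · m/V(t).
Separate: dm/m = −Q_out dt/V(t) ⇒ ln(m/m₀) = −(Q_out/(Q_in−Q_out)) ln(V/V₀).
m = m₀ (V₀/V)^(Q_out/(Q_in−Q_out)) = 68.7 × (1790/4187.6)^(1.1671) = 25.478 g.
C = m/V = 25.478/4187.6 = 0.0060842 g/gal.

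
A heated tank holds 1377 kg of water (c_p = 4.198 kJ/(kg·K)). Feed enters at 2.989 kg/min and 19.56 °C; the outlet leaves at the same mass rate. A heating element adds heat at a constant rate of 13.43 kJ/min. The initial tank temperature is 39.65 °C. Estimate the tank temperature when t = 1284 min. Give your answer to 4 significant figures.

21.80 °C

M c_p dT/dt = ṁ c_p (T_in − T) + Q̇.
τ = M/ṁ = 460.689 min; T_ss = T_in + Q̇/(ṁ c_p) = 19.56 + 13.43/(2.989·4.198) = 20.6303 °C.
Integrating: T(t) = T_ss + (T₀ − T_ss) e^(−t/τ).
T(1284) = 20.6303 + (19.0197)·e^(−1284/460.689) = 20.6303 + (19.0197)·0.0615978 = 21.8019 °C.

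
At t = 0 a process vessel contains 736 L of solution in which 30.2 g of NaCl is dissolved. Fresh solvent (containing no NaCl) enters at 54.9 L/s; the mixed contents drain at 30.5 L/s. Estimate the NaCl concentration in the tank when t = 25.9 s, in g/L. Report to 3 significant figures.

Let m(t) be the amount of NaCl. Volume: V(t) = V₀ + (Q_in − Q_out) t = 736 + 24.400 t; V(25.9) = 1368.0 L.
Species balance (pure solvent in): dm/dt = −Q_out · m/V(t).
Separate: dm/m = −Q_out dt/V(t) ⇒ ln(m/m₀) = −(Q_out/(Q_in−Q_out)) ln(V/V₀).
m = m₀ (V₀/V)^(Q_out/(Q_in−Q_out)) = 30.2 × (736/1368.0)^(1.2500) = 13.916 g.
C = m/V = 13.916/1368.0 = 0.010173 g/L.

0.0102 g/L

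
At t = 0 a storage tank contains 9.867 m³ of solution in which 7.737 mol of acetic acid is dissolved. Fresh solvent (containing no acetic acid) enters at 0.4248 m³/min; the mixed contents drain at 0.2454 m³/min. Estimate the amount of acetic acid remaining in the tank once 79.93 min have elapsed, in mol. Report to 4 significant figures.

2.267 mol

Total volume: dV/dt = Q_in − Q_out = 0.179400 m³/min, so V(t) = 9.867 + 0.179400 t and V(79.93) = 24.2064 m³.
Species balance (pure solvent in): dm/dt = −Q_out · m/V(t).
Separate: dm/m = −Q_out dt/V(t) ⇒ ln(m/m₀) = −(Q_out/(Q_in−Q_out)) ln(V/V₀).
m = m₀ (V₀/V)^(Q_out/(Q_in−Q_out)) = 7.737 × (9.867/24.2064)^(1.36789) = 2.26695 mol.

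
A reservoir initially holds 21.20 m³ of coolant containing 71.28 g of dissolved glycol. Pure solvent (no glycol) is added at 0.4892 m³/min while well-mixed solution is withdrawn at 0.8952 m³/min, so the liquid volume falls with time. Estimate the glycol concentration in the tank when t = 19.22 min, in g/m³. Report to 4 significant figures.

1.934 g/m³

Total volume: dV/dt = Q_in − Q_out = -0.406000 m³/min, so V(t) = 21.20 − 0.406000 t and V(19.22) = 13.3967 m³.
No glycol enters, so dm/dt = −Q_out · (m/V).
dm/m = −Q_out dt/(V₀ − 0.406000 t); integrating gives ln(m/m₀) = −(Q_out/(Q_in−Q_out)) ln(V/V₀).
m = m₀ (V₀/V)^(Q_out/(Q_in−Q_out)) = 71.28 × (21.20/13.3967)^(-2.20493) = 25.9084 g.
C = m/V = 25.9084/13.3967 = 1.93394 g/m³.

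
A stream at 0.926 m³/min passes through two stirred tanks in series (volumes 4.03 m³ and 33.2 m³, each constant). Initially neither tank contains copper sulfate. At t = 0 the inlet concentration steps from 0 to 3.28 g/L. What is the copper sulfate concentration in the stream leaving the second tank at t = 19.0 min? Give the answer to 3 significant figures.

1.09 g/L

Each tank obeys Vᵢ dCᵢ/dt = Q(Cᵢ₋₁ − Cᵢ), so τᵢ = Vᵢ/Q.
τ₁ = 4.03/0.926 = 4.3521 min; τ₂ = 33.2/0.926 = 35.853 min.
Tank 1: C₁ = C_in(1 − e^(−t/τ₁)). Tank 2 (τ₁ ≠ τ₂): C₂ = C_in[1 − (τ₁ e^(−t/τ₁) − τ₂ e^(−t/τ₂))/(τ₁ − τ₂)].
At t = 19.0: e^(−t/τ₁) = 0.012705, e^(−t/τ₂) = 0.58864.
C₂ = 3.28·[1 − (4.3521·0.012705 − 35.853·0.58864)/(-31.501)] = 3.28·0.33179 = 1.0883 g/L.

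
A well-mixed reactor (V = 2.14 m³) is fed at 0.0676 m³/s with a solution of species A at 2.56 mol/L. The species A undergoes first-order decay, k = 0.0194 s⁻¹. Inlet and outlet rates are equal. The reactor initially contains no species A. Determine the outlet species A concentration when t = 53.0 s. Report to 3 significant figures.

V dC/dt = Q(C_in − C) − k V C.
This is linear with rate a = Q/V + k = 0.050989 s⁻¹.
C_ss = Q C_in/(Q + kV) = 1.5860 mol/L; C(t) = C_ss + (C₀ − C_ss) e^(−a t).
C(53.0) = 1.5860 + (-1.5860)·e^(−0.050989·53.0) = 1.5860 + (-1.5860)·0.067044 = 1.4797 mol/L.

1.48 mol/L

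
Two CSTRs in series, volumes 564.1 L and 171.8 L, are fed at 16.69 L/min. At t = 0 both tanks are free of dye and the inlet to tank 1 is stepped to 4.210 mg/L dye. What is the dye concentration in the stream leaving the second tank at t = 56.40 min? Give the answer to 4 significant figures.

Time constants: τᵢ = Vᵢ/Q for each well-mixed tank.
τ₁ = 564.1/16.69 = 33.7987 min; τ₂ = 171.8/16.69 = 10.2936 min.
Solving the cascade with C₁(0)=C₂(0)=0 gives C₂(t) = C_in[1 − (τ₁ e^(−t/τ₁) − τ₂ e^(−t/τ₂))/(τ₁ − τ₂)].
At t = 56.40: e^(−t/τ₁) = 0.188491, e^(−t/τ₂) = 0.00417292.
C₂ = 4.210·[1 − (33.7987·0.188491 − 10.2936·0.00417292)/(23.5051)] = 4.210·0.730790 = 3.07663 mg/L.

3.077 mg/L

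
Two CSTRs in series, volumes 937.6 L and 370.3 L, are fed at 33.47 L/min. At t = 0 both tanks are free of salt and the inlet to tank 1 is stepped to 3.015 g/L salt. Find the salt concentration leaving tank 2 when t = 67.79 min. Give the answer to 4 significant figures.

2.576 g/L

Species balance on tank i: dCᵢ/dt = (Cᵢ₋₁ − Cᵢ)/τᵢ with τᵢ = Vᵢ/Q.
τ₁ = 937.6/33.47 = 28.0131 min; τ₂ = 370.3/33.47 = 11.0636 min.
Solving the cascade with C₁(0)=C₂(0)=0 gives C₂(t) = C_in[1 − (τ₁ e^(−t/τ₁) − τ₂ e^(−t/τ₂))/(τ₁ − τ₂)].
At t = 67.79: e^(−t/τ₁) = 0.0889274, e^(−t/τ₂) = 0.00218251.
C₂ = 3.015·[1 − (28.0131·0.0889274 − 11.0636·0.00218251)/(16.9495)] = 3.015·0.854451 = 2.57617 g/L.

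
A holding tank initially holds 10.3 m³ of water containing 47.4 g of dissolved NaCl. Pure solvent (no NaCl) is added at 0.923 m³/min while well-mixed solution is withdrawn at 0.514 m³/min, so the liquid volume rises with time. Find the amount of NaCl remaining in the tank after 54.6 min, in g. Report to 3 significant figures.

Let m(t) be the amount of NaCl. Volume: V(t) = V₀ + (Q_in − Q_out) t = 10.3 + 0.40900 t; V(54.6) = 32.631 m³.
Solute balance: dm/dt = 0 − Q_out C = −Q_out m/V(t).
dm/m = −Q_out dt/(V₀ + 0.40900 t); integrating gives ln(m/m₀) = −(Q_out/(Q_in−Q_out)) ln(V/V₀).
m = m₀ (V₀/V)^(Q_out/(Q_in−Q_out)) = 47.4 × (10.3/32.631)^(1.2567) = 11.128 g.

11.1 g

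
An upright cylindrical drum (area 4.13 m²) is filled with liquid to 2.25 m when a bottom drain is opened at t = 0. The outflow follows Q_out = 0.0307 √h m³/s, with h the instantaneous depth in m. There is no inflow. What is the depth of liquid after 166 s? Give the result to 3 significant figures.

A dh/dt = −Q_out = −0.0307 √h.
Separate and integrate: 2(√h − √h₀) = −(0.0307/A) t.
√h = √2.25 − 0.0307·166/(2·4.13) = 1.5000 − 0.61697 = 0.88303.
h = 0.88303² = 0.77974 m.

0.780 m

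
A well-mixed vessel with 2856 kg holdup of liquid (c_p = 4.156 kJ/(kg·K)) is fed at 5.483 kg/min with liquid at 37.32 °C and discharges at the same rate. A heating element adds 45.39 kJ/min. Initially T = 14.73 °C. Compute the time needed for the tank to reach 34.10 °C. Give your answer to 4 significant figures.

807.9 min

Energy balance: M c_p dT/dt = ṁ c_p (T_in − T) + 45.39.
τ = M/ṁ = 520.883 min; T_ss = T_in + Q̇/(ṁ c_p) = 39.3119 °C.
T(t) = T_ss + (T₀ − T_ss) e^(−t/τ). Set T = 34.10:
e^(−t/τ) = (34.10 − 39.3119)/(14.73 − 39.3119) = 0.212022
t = −520.883 · ln(0.212022) = 807.924 min.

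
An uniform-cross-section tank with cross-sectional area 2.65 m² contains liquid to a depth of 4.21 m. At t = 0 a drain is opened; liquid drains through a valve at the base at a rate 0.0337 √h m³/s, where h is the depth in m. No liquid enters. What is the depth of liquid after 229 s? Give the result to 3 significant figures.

Accumulation of liquid (constant cross-section A): A dh/dt = −0.0337 √h.
Separate and integrate: 2(√h − √h₀) = −(0.0337/A) t.
√h = √4.21 − 0.0337·229/(2·2.65) = 2.0518 − 1.4561 = 0.59573.
h = 0.59573² = 0.35490 m.

0.355 m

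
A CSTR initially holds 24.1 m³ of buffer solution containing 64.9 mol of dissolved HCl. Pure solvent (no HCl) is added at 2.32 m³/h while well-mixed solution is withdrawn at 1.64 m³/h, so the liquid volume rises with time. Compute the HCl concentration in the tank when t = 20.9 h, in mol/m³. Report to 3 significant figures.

0.554 mol/m³

Total volume: dV/dt = Q_in − Q_out = 0.68000 m³/h, so V(t) = 24.1 + 0.68000 t and V(20.9) = 38.312 m³.
Solute balance: dm/dt = 0 − Q_out C = −Q_out m/V(t).
dm/m = −Q_out dt/(V₀ + 0.68000 t); integrating gives ln(m/m₀) = −(Q_out/(Q_in−Q_out)) ln(V/V₀).
m = m₀ (V₀/V)^(Q_out/(Q_in−Q_out)) = 64.9 × (24.1/38.312)^(2.4118) = 21.218 mol.
C = m/V = 21.218/38.312 = 0.55383 mol/m³.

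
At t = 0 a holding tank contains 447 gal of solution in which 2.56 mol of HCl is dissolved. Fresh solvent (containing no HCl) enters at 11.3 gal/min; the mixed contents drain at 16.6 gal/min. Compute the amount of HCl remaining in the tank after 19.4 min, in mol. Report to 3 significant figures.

1.13 mol

Let m(t) be the amount of HCl. Volume: V(t) = V₀ + (Q_in − Q_out) t = 447 − 5.3000 t; V(19.4) = 344.18 gal.
No HCl enters, so dm/dt = −Q_out · (m/V).
Separate: dm/m = −Q_out dt/V(t) ⇒ ln(m/m₀) = −(Q_out/(Q_in−Q_out)) ln(V/V₀).
m = m₀ (V₀/V)^(Q_out/(Q_in−Q_out)) = 2.56 × (447/344.18)^(-3.1321) = 1.1290 mol.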